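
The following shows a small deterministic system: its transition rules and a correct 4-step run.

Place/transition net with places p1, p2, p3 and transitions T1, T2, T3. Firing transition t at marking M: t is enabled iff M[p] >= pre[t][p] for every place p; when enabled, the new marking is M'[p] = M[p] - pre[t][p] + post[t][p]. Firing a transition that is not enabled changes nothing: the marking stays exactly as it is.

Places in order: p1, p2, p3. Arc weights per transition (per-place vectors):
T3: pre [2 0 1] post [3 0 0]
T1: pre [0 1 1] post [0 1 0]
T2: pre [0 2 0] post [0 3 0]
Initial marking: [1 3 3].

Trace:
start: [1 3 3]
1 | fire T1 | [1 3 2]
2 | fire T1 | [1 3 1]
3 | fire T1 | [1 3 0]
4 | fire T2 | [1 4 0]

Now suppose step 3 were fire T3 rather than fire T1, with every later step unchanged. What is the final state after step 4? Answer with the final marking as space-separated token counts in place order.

(re-executing from step 3 with the substitution; state before step 3: [1 3 1])
3 | fire T3 | [1 3 1]
4 | fire T2 | [1 4 1]

1 4 1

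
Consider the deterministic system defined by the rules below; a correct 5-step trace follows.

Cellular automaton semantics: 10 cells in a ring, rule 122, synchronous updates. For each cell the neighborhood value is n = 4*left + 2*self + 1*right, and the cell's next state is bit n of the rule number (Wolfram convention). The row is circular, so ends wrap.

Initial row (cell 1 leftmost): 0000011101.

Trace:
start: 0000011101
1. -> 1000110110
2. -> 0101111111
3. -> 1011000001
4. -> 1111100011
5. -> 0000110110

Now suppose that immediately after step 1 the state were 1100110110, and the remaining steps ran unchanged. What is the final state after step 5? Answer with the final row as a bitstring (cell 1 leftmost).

state after step 1 := 1100110110
2. -> 1111111111
3. -> 0000000000
4. -> 0000000000
5. -> 0000000000

0000000000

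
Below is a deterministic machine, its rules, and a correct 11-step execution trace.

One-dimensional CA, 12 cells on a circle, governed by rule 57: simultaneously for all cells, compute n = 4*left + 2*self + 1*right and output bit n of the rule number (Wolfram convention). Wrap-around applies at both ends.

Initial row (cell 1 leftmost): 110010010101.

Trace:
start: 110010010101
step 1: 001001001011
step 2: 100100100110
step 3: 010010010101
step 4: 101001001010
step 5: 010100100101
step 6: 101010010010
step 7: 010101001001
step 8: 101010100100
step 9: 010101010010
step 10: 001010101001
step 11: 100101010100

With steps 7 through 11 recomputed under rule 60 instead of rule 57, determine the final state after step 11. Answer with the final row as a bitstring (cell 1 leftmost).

(re-executing steps 7..11 under rule 60; state before step 7: 101010010010)
step 7: 111111011011
step 8: 000000110110
step 9: 000000101101
step 10: 100000111011
step 11: 010000100110

010000100110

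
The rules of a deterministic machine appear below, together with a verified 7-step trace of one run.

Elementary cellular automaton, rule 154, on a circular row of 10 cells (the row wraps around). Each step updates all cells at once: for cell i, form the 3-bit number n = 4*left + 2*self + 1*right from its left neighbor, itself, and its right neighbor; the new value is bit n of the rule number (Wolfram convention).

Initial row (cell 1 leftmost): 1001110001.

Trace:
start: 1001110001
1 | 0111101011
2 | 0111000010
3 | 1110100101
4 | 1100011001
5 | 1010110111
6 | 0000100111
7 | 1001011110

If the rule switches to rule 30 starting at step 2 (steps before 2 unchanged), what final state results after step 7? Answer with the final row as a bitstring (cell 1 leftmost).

(re-executing steps 2..7 under rule 30; state before step 2: 0111101011)
2 | 0100001010
3 | 1110011011
4 | 0001110010
5 | 0011001111
6 | 1110111000
7 | 1000100101

1000100101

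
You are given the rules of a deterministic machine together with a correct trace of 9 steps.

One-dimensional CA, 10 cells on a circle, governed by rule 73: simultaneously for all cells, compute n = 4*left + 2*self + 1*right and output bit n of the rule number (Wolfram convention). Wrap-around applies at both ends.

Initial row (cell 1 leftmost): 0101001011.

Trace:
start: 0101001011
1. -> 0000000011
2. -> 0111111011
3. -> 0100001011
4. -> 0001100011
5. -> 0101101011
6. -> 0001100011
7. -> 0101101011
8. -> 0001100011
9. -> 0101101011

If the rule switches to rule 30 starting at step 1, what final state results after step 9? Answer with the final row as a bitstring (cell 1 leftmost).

1010111100

(re-executing steps 1..9 under rule 30; state before step 1: 0101001011)
1. -> 0101111010
2. -> 1101000011
3. -> 0001100110
4. -> 0011011101
5. -> 1110010001
6. -> 0001111011
7. -> 1011000010
8. -> 1010100110
9. -> 1010111100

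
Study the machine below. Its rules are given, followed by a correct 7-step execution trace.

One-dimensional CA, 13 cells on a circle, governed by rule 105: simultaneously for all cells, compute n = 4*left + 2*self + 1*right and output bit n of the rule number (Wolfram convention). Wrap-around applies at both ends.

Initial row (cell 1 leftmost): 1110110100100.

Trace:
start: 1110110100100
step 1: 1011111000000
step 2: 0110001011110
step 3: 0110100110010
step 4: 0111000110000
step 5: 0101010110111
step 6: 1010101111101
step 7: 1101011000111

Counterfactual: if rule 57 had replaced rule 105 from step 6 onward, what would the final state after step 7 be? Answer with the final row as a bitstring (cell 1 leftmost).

(re-executing steps 6..7 under rule 57; state before step 6: 0101010110111)
step 6: 1010101101100
step 7: 0101011011010

0101011011010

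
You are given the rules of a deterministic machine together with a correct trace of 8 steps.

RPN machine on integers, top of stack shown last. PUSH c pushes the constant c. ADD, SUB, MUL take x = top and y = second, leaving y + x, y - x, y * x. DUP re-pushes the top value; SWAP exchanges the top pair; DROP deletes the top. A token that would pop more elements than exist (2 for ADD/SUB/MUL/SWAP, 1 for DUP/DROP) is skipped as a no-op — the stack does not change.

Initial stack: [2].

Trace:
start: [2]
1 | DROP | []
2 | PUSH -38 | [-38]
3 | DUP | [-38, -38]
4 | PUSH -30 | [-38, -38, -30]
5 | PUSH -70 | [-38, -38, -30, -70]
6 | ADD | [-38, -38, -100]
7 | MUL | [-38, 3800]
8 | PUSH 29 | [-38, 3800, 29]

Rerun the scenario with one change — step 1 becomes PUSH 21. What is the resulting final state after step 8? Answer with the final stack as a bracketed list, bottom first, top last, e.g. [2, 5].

[2, 21, -38, 3800, 29]

(re-executing from step 1 with the substitution; state before step 1: [2])
1 | PUSH 21 | [2, 21]
2 | PUSH -38 | [2, 21, -38]
3 | DUP | [2, 21, -38, -38]
4 | PUSH -30 | [2, 21, -38, -38, -30]
5 | PUSH -70 | [2, 21, -38, -38, -30, -70]
6 | ADD | [2, 21, -38, -38, -100]
7 | MUL | [2, 21, -38, 3800]
8 | PUSH 29 | [2, 21, -38, 3800, 29]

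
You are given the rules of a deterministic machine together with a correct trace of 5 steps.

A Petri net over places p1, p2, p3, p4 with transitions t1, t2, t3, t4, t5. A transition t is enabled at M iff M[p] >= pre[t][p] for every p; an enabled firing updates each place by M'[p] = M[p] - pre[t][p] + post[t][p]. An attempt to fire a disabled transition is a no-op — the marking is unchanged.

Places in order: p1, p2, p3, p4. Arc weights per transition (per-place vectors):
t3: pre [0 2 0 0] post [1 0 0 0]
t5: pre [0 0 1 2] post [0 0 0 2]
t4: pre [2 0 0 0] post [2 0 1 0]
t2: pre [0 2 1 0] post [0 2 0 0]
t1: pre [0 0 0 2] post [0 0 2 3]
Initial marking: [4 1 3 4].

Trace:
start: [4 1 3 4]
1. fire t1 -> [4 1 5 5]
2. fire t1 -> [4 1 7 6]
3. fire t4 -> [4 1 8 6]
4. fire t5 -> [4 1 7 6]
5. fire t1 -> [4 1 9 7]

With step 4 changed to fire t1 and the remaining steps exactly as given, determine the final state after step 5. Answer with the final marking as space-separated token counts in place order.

4 1 12 8

(re-executing from step 4 with the substitution; state before step 4: [4 1 8 6])
4. fire t1 -> [4 1 10 7]
5. fire t1 -> [4 1 12 8]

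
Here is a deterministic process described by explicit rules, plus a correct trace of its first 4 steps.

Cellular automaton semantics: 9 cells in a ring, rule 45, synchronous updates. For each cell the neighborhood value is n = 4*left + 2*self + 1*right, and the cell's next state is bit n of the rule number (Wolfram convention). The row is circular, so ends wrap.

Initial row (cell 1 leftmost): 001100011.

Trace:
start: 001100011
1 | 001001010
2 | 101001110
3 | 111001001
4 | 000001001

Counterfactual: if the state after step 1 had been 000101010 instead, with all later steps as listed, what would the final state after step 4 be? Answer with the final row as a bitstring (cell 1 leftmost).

011001101

state after step 1 := 000101010
2 | 110111110
3 | 101100001
4 | 011001101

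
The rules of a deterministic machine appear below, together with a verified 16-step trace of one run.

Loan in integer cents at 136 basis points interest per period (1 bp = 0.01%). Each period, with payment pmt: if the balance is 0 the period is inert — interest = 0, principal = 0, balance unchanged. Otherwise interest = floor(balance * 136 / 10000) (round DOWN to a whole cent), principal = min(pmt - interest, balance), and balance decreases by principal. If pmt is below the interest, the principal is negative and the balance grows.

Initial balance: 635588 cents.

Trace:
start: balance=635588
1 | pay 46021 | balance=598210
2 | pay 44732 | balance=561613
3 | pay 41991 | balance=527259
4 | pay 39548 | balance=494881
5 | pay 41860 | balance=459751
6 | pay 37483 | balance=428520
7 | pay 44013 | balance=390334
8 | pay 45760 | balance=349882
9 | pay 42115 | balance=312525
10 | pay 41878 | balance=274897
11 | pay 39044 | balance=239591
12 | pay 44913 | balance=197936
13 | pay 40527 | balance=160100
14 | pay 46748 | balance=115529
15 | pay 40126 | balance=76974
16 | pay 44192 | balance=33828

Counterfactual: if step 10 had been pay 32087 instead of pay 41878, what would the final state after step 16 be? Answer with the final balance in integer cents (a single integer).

44446

(re-executing from step 10 with the substitution; state before step 10: balance=312525)
10 | pay 32087 | balance=284688
11 | pay 39044 | balance=249515
12 | pay 44913 | balance=207995
13 | pay 40527 | balance=170296
14 | pay 46748 | balance=125864
15 | pay 40126 | balance=87449
16 | pay 44192 | balance=44446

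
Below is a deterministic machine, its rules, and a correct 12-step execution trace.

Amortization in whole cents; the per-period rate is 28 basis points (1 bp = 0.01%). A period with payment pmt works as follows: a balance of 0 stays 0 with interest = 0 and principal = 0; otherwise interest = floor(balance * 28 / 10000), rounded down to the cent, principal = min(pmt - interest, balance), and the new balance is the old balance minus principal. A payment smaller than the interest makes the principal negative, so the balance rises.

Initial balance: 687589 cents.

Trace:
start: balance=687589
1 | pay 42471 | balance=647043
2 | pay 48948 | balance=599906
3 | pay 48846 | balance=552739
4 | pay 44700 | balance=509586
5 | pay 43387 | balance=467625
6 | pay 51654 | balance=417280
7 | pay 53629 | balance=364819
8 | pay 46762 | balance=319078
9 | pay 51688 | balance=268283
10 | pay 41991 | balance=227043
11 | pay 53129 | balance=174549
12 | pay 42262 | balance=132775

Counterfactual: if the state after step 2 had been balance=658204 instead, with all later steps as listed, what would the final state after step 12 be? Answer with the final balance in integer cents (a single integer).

state after step 2 := balance=658204
3 | pay 48846 | balance=611200
4 | pay 44700 | balance=568211
5 | pay 43387 | balance=526414
6 | pay 51654 | balance=476233
7 | pay 53629 | balance=423937
8 | pay 46762 | balance=378362
9 | pay 51688 | balance=327733
10 | pay 41991 | balance=286659
11 | pay 53129 | balance=234332
12 | pay 42262 | balance=192726

192726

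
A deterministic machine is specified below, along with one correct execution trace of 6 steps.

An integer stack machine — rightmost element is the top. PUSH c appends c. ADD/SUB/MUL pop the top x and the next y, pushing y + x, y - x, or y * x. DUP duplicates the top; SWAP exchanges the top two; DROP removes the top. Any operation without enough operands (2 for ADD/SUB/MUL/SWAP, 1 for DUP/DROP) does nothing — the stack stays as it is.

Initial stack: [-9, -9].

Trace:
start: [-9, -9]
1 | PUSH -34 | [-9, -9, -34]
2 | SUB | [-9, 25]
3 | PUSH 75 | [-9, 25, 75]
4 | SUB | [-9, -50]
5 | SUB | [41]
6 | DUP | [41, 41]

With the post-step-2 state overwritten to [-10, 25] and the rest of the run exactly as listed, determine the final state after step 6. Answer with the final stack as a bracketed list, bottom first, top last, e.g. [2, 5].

[40, 40]

state after step 2 := [-10, 25]
3 | PUSH 75 | [-10, 25, 75]
4 | SUB | [-10, -50]
5 | SUB | [40]
6 | DUP | [40, 40]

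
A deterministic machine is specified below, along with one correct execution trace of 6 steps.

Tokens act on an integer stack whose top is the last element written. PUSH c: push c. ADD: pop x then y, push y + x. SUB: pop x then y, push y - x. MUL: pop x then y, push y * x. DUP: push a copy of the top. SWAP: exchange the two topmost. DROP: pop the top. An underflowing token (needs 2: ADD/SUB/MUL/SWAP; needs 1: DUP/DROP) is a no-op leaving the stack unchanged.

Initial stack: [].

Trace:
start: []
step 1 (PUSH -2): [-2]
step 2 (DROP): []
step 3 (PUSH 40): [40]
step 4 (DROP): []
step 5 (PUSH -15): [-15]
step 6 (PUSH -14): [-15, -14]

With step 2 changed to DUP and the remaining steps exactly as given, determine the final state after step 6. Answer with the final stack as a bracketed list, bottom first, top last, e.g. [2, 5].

[-2, -2, -15, -14]

(re-executing from step 2 with the substitution; state before step 2: [-2])
step 2 (DUP): [-2, -2]
step 3 (PUSH 40): [-2, -2, 40]
step 4 (DROP): [-2, -2]
step 5 (PUSH -15): [-2, -2, -15]
step 6 (PUSH -14): [-2, -2, -15, -14]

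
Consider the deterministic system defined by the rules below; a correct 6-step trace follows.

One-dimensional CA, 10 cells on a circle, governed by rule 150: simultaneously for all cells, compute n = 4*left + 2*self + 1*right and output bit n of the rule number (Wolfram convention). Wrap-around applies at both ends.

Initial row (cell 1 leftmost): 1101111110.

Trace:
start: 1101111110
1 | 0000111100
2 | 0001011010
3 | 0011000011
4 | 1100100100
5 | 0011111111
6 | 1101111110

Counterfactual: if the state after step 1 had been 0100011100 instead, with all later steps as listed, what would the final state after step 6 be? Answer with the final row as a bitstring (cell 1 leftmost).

1110111110

state after step 1 := 0100011100
2 | 1110101010
3 | 0100101010
4 | 1111101011
5 | 1111001001
6 | 1110111110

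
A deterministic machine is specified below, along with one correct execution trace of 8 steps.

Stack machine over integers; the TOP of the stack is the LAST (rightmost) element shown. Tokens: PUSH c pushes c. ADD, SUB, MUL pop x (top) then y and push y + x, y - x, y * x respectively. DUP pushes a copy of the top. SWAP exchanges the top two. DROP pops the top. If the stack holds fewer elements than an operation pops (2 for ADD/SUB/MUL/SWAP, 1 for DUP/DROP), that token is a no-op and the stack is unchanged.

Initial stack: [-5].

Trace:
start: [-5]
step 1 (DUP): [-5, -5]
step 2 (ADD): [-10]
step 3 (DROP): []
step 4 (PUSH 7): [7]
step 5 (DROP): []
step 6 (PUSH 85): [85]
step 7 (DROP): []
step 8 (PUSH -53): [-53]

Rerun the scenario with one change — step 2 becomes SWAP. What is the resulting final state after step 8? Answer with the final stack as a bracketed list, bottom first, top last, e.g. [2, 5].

(re-executing from step 2 with the substitution; state before step 2: [-5, -5])
step 2 (SWAP): [-5, -5]
step 3 (DROP): [-5]
step 4 (PUSH 7): [-5, 7]
step 5 (DROP): [-5]
step 6 (PUSH 85): [-5, 85]
step 7 (DROP): [-5]
step 8 (PUSH -53): [-5, -53]

[-5, -53]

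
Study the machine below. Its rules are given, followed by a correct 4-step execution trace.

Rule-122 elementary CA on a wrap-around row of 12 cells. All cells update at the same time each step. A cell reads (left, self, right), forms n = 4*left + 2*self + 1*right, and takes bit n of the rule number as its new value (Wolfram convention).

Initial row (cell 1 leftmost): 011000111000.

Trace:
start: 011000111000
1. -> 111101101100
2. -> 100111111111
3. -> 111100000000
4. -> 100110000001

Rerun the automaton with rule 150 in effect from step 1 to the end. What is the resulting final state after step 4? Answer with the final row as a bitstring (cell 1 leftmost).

110111011101

(re-executing steps 1..4 under rule 150; state before step 1: 011000111000)
1. -> 100101010100
2. -> 111101010111
3. -> 111001010011
4. -> 110111011101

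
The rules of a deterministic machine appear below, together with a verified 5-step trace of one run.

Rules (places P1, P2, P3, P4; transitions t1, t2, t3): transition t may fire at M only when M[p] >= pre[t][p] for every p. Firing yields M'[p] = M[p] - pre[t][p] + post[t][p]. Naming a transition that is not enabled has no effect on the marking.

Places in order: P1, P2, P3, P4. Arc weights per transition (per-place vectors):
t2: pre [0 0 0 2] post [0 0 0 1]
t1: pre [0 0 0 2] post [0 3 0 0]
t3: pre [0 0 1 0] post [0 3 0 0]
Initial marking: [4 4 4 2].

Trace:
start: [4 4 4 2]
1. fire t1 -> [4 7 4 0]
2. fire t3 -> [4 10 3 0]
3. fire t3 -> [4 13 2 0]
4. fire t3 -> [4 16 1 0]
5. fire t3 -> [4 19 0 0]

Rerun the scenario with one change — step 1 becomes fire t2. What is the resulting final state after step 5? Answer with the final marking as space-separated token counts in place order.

(re-executing from step 1 with the substitution; state before step 1: [4 4 4 2])
1. fire t2 -> [4 4 4 1]
2. fire t3 -> [4 7 3 1]
3. fire t3 -> [4 10 2 1]
4. fire t3 -> [4 13 1 1]
5. fire t3 -> [4 16 0 1]

4 16 0 1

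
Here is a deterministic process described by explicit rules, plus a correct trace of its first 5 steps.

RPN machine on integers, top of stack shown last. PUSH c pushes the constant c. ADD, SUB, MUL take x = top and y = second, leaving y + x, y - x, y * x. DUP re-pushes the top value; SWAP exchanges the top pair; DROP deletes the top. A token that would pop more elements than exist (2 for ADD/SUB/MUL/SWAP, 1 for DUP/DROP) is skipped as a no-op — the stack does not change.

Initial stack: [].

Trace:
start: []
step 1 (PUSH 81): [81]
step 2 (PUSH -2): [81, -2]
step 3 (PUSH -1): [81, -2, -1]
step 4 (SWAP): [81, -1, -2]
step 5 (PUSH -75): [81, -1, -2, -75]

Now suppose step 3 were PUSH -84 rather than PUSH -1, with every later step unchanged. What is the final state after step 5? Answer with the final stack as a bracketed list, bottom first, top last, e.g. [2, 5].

(re-executing from step 3 with the substitution; state before step 3: [81, -2])
step 3 (PUSH -84): [81, -2, -84]
step 4 (SWAP): [81, -84, -2]
step 5 (PUSH -75): [81, -84, -2, -75]

[81, -84, -2, -75]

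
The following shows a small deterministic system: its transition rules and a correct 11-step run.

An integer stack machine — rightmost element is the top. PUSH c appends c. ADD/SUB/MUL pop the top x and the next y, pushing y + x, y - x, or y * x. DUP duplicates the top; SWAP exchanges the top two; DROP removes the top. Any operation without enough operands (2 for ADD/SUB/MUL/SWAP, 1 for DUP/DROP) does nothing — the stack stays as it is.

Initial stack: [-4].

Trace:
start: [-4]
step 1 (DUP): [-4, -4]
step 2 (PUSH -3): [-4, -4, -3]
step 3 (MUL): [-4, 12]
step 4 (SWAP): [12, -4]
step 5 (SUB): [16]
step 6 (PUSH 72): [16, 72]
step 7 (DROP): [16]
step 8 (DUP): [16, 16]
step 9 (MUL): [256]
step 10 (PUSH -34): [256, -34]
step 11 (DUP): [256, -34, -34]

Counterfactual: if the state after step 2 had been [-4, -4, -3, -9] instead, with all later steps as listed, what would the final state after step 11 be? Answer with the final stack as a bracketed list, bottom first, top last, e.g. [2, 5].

state after step 2 := [-4, -4, -3, -9]
step 3 (MUL): [-4, -4, 27]
step 4 (SWAP): [-4, 27, -4]
step 5 (SUB): [-4, 31]
step 6 (PUSH 72): [-4, 31, 72]
step 7 (DROP): [-4, 31]
step 8 (DUP): [-4, 31, 31]
step 9 (MUL): [-4, 961]
step 10 (PUSH -34): [-4, 961, -34]
step 11 (DUP): [-4, 961, -34, -34]

[-4, 961, -34, -34]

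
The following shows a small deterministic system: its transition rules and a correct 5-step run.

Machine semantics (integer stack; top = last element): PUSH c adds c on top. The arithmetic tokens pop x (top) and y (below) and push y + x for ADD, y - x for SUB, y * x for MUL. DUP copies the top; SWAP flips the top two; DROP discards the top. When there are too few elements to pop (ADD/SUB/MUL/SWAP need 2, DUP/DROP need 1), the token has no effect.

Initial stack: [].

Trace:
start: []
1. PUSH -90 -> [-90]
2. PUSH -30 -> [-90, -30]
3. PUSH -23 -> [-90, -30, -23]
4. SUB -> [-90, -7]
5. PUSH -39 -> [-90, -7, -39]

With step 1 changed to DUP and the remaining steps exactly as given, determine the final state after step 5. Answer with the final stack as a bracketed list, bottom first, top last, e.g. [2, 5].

(re-executing from step 1 with the substitution; state before step 1: [])
1. DUP -> []
2. PUSH -30 -> [-30]
3. PUSH -23 -> [-30, -23]
4. SUB -> [-7]
5. PUSH -39 -> [-7, -39]

[-7, -39]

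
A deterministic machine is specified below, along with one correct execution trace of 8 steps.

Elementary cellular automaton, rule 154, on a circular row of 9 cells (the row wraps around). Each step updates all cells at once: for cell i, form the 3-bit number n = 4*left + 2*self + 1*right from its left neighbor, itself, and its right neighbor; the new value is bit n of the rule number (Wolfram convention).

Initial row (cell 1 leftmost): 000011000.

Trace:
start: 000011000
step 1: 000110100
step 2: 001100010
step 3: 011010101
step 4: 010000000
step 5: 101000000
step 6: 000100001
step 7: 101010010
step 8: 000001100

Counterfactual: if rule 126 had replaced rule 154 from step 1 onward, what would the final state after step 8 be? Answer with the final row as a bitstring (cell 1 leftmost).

001100110

(re-executing steps 1..8 under rule 126; state before step 1: 000011000)
step 1: 000111100
step 2: 001100110
step 3: 011111111
step 4: 110000001
step 5: 011000011
step 6: 111100111
step 7: 000111100
step 8: 001100110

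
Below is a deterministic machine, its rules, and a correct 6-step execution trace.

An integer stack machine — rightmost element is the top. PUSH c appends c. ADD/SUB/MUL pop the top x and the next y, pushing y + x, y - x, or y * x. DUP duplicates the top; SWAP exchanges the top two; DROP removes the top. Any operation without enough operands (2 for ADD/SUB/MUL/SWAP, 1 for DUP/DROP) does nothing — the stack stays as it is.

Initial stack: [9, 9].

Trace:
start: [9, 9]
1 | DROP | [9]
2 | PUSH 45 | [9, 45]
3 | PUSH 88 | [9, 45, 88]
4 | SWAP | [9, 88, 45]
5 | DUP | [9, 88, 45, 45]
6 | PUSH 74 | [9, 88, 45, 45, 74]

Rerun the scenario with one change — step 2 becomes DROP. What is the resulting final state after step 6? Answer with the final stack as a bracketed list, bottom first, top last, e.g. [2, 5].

(re-executing from step 2 with the substitution; state before step 2: [9])
2 | DROP | []
3 | PUSH 88 | [88]
4 | SWAP | [88]
5 | DUP | [88, 88]
6 | PUSH 74 | [88, 88, 74]

[88, 88, 74]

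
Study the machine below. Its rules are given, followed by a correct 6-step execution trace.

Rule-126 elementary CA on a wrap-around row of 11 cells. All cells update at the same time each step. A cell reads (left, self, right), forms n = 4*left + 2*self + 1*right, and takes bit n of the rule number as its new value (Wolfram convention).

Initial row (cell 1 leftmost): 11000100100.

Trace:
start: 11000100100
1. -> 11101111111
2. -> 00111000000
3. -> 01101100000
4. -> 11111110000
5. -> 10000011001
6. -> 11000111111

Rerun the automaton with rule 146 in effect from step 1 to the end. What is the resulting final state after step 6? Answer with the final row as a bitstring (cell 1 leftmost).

00010101010

(re-executing steps 1..6 under rule 146; state before step 1: 11000100100)
1. -> 00101011011
2. -> 11000000000
3. -> 00100000001
4. -> 11010000010
5. -> 00001000100
6. -> 00010101010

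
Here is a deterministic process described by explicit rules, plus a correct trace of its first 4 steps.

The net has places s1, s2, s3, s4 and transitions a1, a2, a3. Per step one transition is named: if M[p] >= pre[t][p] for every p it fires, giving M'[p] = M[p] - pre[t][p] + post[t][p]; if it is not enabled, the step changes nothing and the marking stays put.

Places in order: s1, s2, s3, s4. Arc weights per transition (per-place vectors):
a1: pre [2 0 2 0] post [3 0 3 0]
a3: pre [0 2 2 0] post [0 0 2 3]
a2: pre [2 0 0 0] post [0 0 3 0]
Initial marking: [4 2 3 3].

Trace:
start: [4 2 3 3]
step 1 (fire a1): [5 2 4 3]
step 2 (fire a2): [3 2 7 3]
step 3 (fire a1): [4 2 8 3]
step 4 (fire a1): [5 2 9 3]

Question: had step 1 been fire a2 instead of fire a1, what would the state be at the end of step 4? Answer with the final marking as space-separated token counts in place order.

0 2 9 3

(re-executing from step 1 with the substitution; state before step 1: [4 2 3 3])
step 1 (fire a2): [2 2 6 3]
step 2 (fire a2): [0 2 9 3]
step 3 (fire a1): [0 2 9 3]
step 4 (fire a1): [0 2 9 3]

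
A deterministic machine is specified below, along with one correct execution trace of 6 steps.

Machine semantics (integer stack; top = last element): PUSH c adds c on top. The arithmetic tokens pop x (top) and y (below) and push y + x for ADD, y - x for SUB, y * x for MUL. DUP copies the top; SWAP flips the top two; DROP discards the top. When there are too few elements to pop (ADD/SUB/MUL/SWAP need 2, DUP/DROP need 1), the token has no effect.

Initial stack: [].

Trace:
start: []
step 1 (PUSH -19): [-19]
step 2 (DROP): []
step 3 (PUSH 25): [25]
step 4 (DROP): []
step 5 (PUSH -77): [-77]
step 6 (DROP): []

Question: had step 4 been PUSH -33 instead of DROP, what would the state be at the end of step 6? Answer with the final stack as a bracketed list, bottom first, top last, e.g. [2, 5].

[25, -33]

(re-executing from step 4 with the substitution; state before step 4: [25])
step 4 (PUSH -33): [25, -33]
step 5 (PUSH -77): [25, -33, -77]
step 6 (DROP): [25, -33]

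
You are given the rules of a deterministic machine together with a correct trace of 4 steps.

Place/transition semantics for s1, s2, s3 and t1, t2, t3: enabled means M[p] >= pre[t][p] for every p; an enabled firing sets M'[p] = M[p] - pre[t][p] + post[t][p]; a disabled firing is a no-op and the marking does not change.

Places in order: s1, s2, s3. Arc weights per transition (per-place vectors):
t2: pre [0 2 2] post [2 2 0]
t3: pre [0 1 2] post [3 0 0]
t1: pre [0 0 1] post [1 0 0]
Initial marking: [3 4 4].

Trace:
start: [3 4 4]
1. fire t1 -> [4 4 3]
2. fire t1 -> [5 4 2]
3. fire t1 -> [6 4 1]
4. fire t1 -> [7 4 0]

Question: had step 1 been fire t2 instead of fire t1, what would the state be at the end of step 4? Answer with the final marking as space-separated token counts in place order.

(re-executing from step 1 with the substitution; state before step 1: [3 4 4])
1. fire t2 -> [5 4 2]
2. fire t1 -> [6 4 1]
3. fire t1 -> [7 4 0]
4. fire t1 -> [7 4 0]

7 4 0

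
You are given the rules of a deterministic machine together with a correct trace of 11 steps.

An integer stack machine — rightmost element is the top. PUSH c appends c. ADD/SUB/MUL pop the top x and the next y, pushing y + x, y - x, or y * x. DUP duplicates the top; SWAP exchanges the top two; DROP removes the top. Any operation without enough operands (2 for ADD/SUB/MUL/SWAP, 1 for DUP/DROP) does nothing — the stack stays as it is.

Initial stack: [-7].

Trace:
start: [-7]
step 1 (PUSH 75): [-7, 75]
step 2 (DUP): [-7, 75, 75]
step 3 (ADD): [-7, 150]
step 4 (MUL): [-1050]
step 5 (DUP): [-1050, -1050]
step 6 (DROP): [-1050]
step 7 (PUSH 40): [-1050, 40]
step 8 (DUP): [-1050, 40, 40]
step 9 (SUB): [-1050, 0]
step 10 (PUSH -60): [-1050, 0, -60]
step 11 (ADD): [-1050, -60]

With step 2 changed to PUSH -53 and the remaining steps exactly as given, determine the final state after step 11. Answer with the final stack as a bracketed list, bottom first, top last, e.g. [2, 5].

[-154, -60]

(re-executing from step 2 with the substitution; state before step 2: [-7, 75])
step 2 (PUSH -53): [-7, 75, -53]
step 3 (ADD): [-7, 22]
step 4 (MUL): [-154]
step 5 (DUP): [-154, -154]
step 6 (DROP): [-154]
step 7 (PUSH 40): [-154, 40]
step 8 (DUP): [-154, 40, 40]
step 9 (SUB): [-154, 0]
step 10 (PUSH -60): [-154, 0, -60]
step 11 (ADD): [-154, -60]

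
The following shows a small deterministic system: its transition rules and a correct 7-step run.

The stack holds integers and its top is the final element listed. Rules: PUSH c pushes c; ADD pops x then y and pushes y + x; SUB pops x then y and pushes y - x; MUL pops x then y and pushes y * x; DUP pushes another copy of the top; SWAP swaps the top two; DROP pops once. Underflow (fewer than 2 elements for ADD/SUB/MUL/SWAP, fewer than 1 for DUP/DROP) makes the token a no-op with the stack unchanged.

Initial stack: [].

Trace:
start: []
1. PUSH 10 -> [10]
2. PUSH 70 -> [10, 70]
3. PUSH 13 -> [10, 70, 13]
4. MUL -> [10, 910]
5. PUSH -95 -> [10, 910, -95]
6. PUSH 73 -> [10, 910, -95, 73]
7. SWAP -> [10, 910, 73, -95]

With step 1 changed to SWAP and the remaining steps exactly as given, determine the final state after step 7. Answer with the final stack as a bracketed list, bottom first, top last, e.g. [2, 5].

(re-executing from step 1 with the substitution; state before step 1: [])
1. SWAP -> []
2. PUSH 70 -> [70]
3. PUSH 13 -> [70, 13]
4. MUL -> [910]
5. PUSH -95 -> [910, -95]
6. PUSH 73 -> [910, -95, 73]
7. SWAP -> [910, 73, -95]

[910, 73, -95]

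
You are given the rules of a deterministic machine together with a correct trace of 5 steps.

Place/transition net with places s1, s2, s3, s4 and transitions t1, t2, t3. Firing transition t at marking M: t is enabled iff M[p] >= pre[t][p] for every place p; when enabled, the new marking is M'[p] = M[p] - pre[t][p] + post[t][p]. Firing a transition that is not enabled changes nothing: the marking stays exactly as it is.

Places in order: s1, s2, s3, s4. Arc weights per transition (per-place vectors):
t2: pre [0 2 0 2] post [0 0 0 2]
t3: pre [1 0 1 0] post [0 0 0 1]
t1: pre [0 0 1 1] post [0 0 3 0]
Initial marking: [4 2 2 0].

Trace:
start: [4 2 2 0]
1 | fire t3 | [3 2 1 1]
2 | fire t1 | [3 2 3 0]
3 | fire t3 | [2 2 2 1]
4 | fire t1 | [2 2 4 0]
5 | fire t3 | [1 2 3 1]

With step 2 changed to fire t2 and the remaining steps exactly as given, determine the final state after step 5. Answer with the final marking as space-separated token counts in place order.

2 2 0 2

(re-executing from step 2 with the substitution; state before step 2: [3 2 1 1])
2 | fire t2 | [3 2 1 1]
3 | fire t3 | [2 2 0 2]
4 | fire t1 | [2 2 0 2]
5 | fire t3 | [2 2 0 2]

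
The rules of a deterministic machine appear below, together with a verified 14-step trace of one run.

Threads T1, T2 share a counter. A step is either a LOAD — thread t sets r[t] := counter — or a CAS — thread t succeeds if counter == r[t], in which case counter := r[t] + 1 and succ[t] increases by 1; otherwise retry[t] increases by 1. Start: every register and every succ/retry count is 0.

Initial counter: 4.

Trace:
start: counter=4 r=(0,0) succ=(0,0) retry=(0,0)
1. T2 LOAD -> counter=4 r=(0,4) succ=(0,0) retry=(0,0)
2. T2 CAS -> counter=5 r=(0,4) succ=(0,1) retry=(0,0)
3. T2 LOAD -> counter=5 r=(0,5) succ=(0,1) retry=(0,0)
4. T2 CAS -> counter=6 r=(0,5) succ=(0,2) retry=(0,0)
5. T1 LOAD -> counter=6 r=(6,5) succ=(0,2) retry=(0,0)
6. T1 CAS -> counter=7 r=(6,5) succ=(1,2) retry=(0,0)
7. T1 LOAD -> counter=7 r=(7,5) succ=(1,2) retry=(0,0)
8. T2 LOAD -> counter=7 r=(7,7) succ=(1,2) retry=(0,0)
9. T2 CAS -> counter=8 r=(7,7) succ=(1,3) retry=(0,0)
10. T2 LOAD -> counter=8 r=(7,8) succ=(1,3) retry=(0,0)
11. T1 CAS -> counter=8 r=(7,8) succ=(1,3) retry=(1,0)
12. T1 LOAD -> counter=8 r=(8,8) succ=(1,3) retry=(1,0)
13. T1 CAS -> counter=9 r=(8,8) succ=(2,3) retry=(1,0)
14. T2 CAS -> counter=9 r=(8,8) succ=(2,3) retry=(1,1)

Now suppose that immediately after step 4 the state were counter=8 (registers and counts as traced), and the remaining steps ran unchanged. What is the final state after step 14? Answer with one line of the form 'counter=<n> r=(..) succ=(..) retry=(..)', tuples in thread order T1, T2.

state after step 4 := counter=8 r=(0,5) succ=(0,2) retry=(0,0)
5. T1 LOAD -> counter=8 r=(8,5) succ=(0,2) retry=(0,0)
6. T1 CAS -> counter=9 r=(8,5) succ=(1,2) retry=(0,0)
7. T1 LOAD -> counter=9 r=(9,5) succ=(1,2) retry=(0,0)
8. T2 LOAD -> counter=9 r=(9,9) succ=(1,2) retry=(0,0)
9. T2 CAS -> counter=10 r=(9,9) succ=(1,3) retry=(0,0)
10. T2 LOAD -> counter=10 r=(9,10) succ=(1,3) retry=(0,0)
11. T1 CAS -> counter=10 r=(9,10) succ=(1,3) retry=(1,0)
12. T1 LOAD -> counter=10 r=(10,10) succ=(1,3) retry=(1,0)
13. T1 CAS -> counter=11 r=(10,10) succ=(2,3) retry=(1,0)
14. T2 CAS -> counter=11 r=(10,10) succ=(2,3) retry=(1,1)

counter=11 r=(10,10) succ=(2,3) retry=(1,1)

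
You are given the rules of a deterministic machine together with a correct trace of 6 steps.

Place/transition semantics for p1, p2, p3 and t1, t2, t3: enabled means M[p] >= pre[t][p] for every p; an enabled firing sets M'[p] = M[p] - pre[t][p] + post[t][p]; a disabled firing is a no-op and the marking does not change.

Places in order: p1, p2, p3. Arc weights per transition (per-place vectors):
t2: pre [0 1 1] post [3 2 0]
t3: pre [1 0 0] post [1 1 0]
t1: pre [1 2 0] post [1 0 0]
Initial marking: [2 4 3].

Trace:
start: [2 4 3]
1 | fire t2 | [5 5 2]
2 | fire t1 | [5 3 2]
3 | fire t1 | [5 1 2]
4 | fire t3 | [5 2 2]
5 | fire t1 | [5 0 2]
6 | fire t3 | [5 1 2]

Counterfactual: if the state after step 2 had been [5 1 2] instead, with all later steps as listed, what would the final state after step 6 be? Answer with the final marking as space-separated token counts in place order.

5 1 2

state after step 2 := [5 1 2]
3 | fire t1 | [5 1 2]
4 | fire t3 | [5 2 2]
5 | fire t1 | [5 0 2]
6 | fire t3 | [5 1 2]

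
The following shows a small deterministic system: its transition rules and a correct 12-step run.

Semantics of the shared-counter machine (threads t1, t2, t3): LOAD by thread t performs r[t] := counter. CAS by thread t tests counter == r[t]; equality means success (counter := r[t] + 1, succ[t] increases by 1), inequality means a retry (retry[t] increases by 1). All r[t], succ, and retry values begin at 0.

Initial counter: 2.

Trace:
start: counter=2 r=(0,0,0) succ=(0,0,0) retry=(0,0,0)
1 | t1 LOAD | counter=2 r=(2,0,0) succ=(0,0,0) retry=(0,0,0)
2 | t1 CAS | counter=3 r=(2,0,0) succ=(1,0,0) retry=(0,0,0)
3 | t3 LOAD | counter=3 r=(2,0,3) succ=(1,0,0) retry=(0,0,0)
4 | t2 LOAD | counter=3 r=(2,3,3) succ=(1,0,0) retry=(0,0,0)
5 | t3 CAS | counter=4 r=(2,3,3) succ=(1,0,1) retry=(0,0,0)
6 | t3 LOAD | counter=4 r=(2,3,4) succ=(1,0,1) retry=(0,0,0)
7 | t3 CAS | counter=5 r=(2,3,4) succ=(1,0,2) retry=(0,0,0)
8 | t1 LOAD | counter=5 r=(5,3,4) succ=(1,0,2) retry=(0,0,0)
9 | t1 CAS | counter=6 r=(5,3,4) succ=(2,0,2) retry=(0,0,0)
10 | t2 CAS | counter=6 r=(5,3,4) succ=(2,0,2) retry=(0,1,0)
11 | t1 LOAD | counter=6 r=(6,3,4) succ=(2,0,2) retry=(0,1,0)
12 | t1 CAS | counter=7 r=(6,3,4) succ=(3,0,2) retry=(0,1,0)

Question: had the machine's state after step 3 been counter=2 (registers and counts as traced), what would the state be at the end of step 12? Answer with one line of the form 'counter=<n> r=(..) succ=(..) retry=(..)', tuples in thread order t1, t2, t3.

counter=5 r=(4,2,2) succ=(3,0,1) retry=(0,1,1)

state after step 3 := counter=2 r=(2,0,3) succ=(1,0,0) retry=(0,0,0)
4 | t2 LOAD | counter=2 r=(2,2,3) succ=(1,0,0) retry=(0,0,0)
5 | t3 CAS | counter=2 r=(2,2,3) succ=(1,0,0) retry=(0,0,1)
6 | t3 LOAD | counter=2 r=(2,2,2) succ=(1,0,0) retry=(0,0,1)
7 | t3 CAS | counter=3 r=(2,2,2) succ=(1,0,1) retry=(0,0,1)
8 | t1 LOAD | counter=3 r=(3,2,2) succ=(1,0,1) retry=(0,0,1)
9 | t1 CAS | counter=4 r=(3,2,2) succ=(2,0,1) retry=(0,0,1)
10 | t2 CAS | counter=4 r=(3,2,2) succ=(2,0,1) retry=(0,1,1)
11 | t1 LOAD | counter=4 r=(4,2,2) succ=(2,0,1) retry=(0,1,1)
12 | t1 CAS | counter=5 r=(4,2,2) succ=(3,0,1) retry=(0,1,1)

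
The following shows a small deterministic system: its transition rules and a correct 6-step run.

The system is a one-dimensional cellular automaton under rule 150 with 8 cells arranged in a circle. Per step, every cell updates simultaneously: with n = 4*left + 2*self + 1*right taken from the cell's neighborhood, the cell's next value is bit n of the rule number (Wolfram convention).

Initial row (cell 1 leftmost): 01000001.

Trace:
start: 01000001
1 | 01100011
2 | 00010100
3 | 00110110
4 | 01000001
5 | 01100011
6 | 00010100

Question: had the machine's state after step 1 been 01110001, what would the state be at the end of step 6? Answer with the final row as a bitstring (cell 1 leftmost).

00101011

state after step 1 := 01110001
2 | 00101011
3 | 11101000
4 | 01001101
5 | 01110001
6 | 00101011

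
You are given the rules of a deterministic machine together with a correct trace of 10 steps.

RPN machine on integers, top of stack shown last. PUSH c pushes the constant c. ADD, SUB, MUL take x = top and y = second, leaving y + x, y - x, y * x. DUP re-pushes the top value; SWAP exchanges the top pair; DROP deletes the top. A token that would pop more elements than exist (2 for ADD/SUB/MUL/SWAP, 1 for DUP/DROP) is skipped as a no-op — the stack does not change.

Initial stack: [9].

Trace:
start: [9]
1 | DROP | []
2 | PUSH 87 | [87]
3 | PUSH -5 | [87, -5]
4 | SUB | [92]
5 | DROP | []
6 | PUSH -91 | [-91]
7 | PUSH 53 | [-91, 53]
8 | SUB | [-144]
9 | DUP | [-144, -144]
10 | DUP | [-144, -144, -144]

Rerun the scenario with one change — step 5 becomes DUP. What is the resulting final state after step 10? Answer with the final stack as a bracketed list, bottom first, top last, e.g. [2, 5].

[92, 92, -144, -144, -144]

(re-executing from step 5 with the substitution; state before step 5: [92])
5 | DUP | [92, 92]
6 | PUSH -91 | [92, 92, -91]
7 | PUSH 53 | [92, 92, -91, 53]
8 | SUB | [92, 92, -144]
9 | DUP | [92, 92, -144, -144]
10 | DUP | [92, 92, -144, -144, -144]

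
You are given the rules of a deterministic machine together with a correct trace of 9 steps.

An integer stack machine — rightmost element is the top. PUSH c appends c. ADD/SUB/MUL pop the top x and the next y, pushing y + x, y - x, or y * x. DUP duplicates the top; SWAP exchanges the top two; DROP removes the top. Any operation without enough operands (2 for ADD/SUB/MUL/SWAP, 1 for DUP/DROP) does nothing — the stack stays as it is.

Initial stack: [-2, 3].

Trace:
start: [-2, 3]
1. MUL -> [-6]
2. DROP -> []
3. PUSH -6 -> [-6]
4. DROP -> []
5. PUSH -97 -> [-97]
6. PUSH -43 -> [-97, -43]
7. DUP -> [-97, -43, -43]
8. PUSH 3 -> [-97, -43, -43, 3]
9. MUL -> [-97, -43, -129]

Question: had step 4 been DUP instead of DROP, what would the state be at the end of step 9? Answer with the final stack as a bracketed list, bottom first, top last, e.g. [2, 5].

(re-executing from step 4 with the substitution; state before step 4: [-6])
4. DUP -> [-6, -6]
5. PUSH -97 -> [-6, -6, -97]
6. PUSH -43 -> [-6, -6, -97, -43]
7. DUP -> [-6, -6, -97, -43, -43]
8. PUSH 3 -> [-6, -6, -97, -43, -43, 3]
9. MUL -> [-6, -6, -97, -43, -129]

[-6, -6, -97, -43, -129]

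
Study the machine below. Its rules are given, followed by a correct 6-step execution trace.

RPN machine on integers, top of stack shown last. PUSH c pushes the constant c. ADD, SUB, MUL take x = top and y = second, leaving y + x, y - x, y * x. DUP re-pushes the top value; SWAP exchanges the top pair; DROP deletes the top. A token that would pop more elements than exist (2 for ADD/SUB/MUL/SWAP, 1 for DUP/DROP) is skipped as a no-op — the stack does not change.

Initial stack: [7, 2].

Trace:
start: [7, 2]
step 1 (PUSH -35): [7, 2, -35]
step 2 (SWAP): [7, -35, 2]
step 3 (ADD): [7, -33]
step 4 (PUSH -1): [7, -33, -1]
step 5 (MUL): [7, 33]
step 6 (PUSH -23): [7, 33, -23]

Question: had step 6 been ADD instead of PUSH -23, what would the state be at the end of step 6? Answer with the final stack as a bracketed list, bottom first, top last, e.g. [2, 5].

[40]

(re-executing from step 6 with the substitution; state before step 6: [7, 33])
step 6 (ADD): [40]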